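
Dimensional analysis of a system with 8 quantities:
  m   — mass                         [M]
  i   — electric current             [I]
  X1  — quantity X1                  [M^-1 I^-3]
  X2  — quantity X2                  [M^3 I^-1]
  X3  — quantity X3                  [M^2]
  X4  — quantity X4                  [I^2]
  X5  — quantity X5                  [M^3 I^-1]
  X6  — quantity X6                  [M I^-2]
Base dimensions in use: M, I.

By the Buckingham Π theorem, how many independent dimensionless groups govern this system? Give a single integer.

6

Dimensional matrix (M×I by m×i×X1×X2×X3×X4×X5×X6):
  M: [ 1  0 -1  3  2  0  3  1]
  I: [ 0  1 -3 -1  0  2 -1 -2]
Row reduction gives pivot columns m,i; rank = 2
Π count = n − r = 8 − 2 = 6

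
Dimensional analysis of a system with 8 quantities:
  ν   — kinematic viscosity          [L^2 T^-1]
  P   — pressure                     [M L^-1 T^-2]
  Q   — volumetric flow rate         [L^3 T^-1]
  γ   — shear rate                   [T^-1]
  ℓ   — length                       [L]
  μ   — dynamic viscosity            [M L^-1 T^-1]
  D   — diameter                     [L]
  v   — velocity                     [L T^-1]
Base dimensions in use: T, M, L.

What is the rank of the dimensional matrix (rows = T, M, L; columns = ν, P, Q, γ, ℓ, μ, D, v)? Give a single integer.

Exponent matrix [T,M,L] × [ν,P,Q,γ,ℓ,μ,D,v]:
  T: [-1 -2 -1 -1  0 -1  0 -1]
  M: [ 0  1  0  0  0  1  0  0]
  L: [ 2 -1  3  0  1 -1  1  1]
RREF → pivots at {ν,P,Q} ⇒ r = 3

3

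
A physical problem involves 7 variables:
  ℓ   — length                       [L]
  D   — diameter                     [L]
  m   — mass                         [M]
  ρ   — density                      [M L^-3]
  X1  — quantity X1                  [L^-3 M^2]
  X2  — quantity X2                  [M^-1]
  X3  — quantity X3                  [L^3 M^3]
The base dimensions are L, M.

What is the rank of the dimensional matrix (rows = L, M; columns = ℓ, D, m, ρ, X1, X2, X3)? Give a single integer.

Exponent matrix [L,M] × [ℓ,D,m,ρ,X1,X2,X3]:
  L: [ 1  1  0 -3 -3  0  3]
  M: [ 0  0  1  1  2 -1  3]
Row reduction gives pivot columns ℓ,m; rank = 2

2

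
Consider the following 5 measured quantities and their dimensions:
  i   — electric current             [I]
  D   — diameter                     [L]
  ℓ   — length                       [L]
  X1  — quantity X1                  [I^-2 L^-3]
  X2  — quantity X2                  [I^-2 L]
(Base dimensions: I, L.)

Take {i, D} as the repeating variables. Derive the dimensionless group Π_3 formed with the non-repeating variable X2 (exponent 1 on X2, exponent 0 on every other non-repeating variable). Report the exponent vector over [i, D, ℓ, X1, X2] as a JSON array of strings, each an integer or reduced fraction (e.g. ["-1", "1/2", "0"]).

["2", "-1", "0", "0", "1"]

Exponent matrix [I,L] × [i,D,ℓ,X1,X2]:
  I: [ 1  0  0 -2 -2]
  L: [ 0  1  1 -3  1]
Row reduction gives pivot columns i,D; rank = 2
Pivot set = {i,D}, free = {ℓ,X1,X2}
RREF:
  r0: [   1    0    0   -2   -2]
  r1: [   0    1    1   -3    1]
Fix exponent of X2 at 1, ℓ at 0, X1 at 0; solve each RREF row for its pivot's exponent:
  r0: exp(i) + (-2)·1 = 0 ⇒ exp(i) = 2
  r1: exp(D) + (1)·1 = 0 ⇒ exp(D) = -1
Π_3 = i^2 · D^-1 · X2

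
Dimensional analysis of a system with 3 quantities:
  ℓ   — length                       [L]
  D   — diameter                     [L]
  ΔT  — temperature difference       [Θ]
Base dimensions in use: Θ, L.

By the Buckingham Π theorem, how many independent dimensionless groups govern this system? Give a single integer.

Dimensional matrix (Θ×L by ℓ×D×ΔT):
  Θ: [ 0  0  1]
  L: [ 1  1  0]
Row reduction gives pivot columns ℓ,ΔT; rank = 2
Π count = n − r = 3 − 2 = 1

1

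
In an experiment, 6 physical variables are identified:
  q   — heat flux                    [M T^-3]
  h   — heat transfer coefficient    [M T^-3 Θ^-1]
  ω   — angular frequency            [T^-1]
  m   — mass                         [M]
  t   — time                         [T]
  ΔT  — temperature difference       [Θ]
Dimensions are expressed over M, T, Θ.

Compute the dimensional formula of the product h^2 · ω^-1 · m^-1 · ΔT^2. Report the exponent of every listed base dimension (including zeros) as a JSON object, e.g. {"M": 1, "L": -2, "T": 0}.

Exponent matrix [M,T,Θ] × [q,h,ω,m,t,ΔT]:
  M: [ 1  1  0  1  0  0]
  T: [-3 -3 -1  0  1  0]
  Θ: [ 0 -1  0  0  0  1]
  [M]: (2)·1+(-1)·0+(-1)·1+(2)·0 = 1
  [T]: (2)·-3+(-1)·-1+(-1)·0+(2)·0 = -5
  [Θ]: (2)·-1+(-1)·0+(-1)·0+(2)·1 = 0
⇒ M T^-5

{"M": 1, "T": -5, "Θ": 0}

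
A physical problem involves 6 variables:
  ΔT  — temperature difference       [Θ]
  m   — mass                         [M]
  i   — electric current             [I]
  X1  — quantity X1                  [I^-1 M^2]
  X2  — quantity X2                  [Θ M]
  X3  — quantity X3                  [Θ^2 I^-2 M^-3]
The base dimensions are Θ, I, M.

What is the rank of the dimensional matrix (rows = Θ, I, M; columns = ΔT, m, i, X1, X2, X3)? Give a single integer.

Write exponents as rows Θ,I,M / cols ΔT,m,i,X1,X2,X3:
  Θ: [ 1  0  0  0  1  2]
  I: [ 0  0  1 -1  0 -2]
  M: [ 0  1  0  2  1 -3]
RREF → pivots at {ΔT,m,i} ⇒ r = 3

3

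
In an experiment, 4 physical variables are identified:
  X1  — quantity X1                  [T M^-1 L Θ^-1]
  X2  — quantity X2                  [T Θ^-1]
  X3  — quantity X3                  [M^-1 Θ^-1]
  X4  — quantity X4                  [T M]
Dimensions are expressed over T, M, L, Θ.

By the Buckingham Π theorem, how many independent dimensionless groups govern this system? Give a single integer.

1

Write exponents as rows T,M,L,Θ / cols X1,X2,X3,X4:
  T: [ 1  1  0  1]
  M: [-1  0 -1  1]
  L: [ 1  0  0  0]
  Θ: [-1 -1 -1  0]
Echelon form has 3 nonzero rows (pivots: X1,X2,X3)
n=4, r=3 ⇒ 1 dimensionless group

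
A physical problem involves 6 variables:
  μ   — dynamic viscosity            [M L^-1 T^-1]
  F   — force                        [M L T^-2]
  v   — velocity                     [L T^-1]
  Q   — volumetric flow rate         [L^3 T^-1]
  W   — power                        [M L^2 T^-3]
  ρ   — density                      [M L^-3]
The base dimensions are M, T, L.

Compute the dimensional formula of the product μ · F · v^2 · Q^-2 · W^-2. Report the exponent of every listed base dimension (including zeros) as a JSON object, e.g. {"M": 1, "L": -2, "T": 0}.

Write exponents as rows M,T,L / cols μ,F,v,Q,W,ρ:
  M: [ 1  1  0  0  1  1]
  T: [-1 -2 -1 -1 -3  0]
  L: [-1  1  1  3  2 -3]
  [M]: (1)·1+(1)·1+(2)·0+(-2)·0+(-2)·1 = 0
  [T]: (1)·-1+(1)·-2+(2)·-1+(-2)·-1+(-2)·-3 = 3
  [L]: (1)·-1+(1)·1+(2)·1+(-2)·3+(-2)·2 = -8
⇒ T^3 L^-8

{"M": 0, "T": 3, "L": -8}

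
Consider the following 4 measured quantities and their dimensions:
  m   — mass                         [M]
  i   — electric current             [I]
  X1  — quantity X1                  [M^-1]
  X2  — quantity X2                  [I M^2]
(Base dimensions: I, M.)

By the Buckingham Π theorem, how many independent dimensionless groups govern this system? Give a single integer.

Write exponents as rows I,M / cols m,i,X1,X2:
  I: [ 0  1  0  1]
  M: [ 1  0 -1  2]
Echelon form has 2 nonzero rows (pivots: m,i)
4 vars − rank 2 = 2 Π groups

2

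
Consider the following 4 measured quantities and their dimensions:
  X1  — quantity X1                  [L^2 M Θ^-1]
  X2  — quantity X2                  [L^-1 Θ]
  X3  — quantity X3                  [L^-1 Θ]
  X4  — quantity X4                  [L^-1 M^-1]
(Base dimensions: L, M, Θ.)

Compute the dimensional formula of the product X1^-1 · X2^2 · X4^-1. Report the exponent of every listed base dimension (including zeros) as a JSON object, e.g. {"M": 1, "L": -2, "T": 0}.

Exponent matrix [L,M,Θ] × [X1,X2,X3,X4]:
  L: [ 2 -1 -1 -1]
  M: [ 1  0  0 -1]
  Θ: [-1  1  1  0]
  [L]: (-1)·2+(2)·-1+(-1)·-1 = -3
  [M]: (-1)·1+(2)·0+(-1)·-1 = 0
  [Θ]: (-1)·-1+(2)·1+(-1)·0 = 3
⇒ L^-3 Θ^3

{"L": -3, "M": 0, "Θ": 3}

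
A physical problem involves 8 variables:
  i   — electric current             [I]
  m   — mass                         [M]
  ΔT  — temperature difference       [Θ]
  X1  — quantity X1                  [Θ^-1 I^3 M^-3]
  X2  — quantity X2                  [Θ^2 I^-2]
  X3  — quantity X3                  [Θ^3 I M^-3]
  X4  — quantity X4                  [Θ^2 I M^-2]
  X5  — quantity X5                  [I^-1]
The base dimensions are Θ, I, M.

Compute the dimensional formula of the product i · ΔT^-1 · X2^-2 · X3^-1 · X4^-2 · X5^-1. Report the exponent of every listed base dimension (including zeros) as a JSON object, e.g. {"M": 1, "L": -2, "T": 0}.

{"Θ": -12, "I": 3, "M": 7}

Dimensional matrix (Θ×I×M by i×m×ΔT×X1×X2×X3×X4×X5):
  Θ: [ 0  0  1 -1  2  3  2  0]
  I: [ 1  0  0  3 -2  1  1 -1]
  M: [ 0  1  0 -3  0 -3 -2  0]
  [Θ]: (1)·0+(-1)·1+(-2)·2+(-1)·3+(-2)·2+(-1)·0 = -12
  [I]: (1)·1+(-1)·0+(-2)·-2+(-1)·1+(-2)·1+(-1)·-1 = 3
  [M]: (1)·0+(-1)·0+(-2)·0+(-1)·-3+(-2)·-2+(-1)·0 = 7
⇒ Θ^-12 I^3 M^7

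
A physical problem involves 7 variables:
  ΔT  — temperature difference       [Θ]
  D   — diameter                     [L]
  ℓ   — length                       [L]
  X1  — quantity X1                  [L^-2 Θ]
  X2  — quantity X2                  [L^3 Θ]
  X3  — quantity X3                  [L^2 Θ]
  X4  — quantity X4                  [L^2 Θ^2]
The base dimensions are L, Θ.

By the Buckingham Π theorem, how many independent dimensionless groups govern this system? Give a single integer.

Exponent matrix [L,Θ] × [ΔT,D,ℓ,X1,X2,X3,X4]:
  L: [ 0  1  1 -2  3  2  2]
  Θ: [ 1  0  0  1  1  1  2]
Row reduction gives pivot columns ΔT,D; rank = 2
n=7, r=2 ⇒ 5 dimensionless groups

5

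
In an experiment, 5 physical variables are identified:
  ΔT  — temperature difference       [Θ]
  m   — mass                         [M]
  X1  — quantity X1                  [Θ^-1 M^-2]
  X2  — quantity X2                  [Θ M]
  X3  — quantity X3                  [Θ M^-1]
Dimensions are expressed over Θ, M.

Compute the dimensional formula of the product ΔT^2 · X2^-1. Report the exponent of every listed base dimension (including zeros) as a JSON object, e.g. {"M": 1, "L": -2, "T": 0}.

{"Θ": 1, "M": -1}

Write exponents as rows Θ,M / cols ΔT,m,X1,X2,X3:
  Θ: [ 1  0 -1  1  1]
  M: [ 0  1 -2  1 -1]
  [Θ]: (2)·1+(-1)·1 = 1
  [M]: (2)·0+(-1)·1 = -1
⇒ Θ M^-1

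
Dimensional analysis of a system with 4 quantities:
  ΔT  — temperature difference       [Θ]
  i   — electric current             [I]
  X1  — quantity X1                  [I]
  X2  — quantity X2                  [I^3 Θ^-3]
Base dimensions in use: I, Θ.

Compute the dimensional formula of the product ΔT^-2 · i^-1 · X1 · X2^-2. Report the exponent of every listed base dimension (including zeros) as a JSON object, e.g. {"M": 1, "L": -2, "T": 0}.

Exponent matrix [I,Θ] × [ΔT,i,X1,X2]:
  I: [ 0  1  1  3]
  Θ: [ 1  0  0 -3]
  [I]: (-2)·0+(-1)·1+(1)·1+(-2)·3 = -6
  [Θ]: (-2)·1+(-1)·0+(1)·0+(-2)·-3 = 4
⇒ I^-6 Θ^4

{"I": -6, "Θ": 4}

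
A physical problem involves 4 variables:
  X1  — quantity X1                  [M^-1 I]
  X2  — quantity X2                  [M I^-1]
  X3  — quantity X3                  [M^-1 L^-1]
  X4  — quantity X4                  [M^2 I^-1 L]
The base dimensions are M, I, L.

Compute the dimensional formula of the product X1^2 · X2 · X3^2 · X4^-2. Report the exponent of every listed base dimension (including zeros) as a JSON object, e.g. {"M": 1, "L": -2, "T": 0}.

{"M": -7, "I": 3, "L": -4}

Write exponents as rows M,I,L / cols X1,X2,X3,X4:
  M: [-1  1 -1  2]
  I: [ 1 -1  0 -1]
  L: [ 0  0 -1  1]
  [M]: (2)·-1+(1)·1+(2)·-1+(-2)·2 = -7
  [I]: (2)·1+(1)·-1+(2)·0+(-2)·-1 = 3
  [L]: (2)·0+(1)·0+(2)·-1+(-2)·1 = -4
⇒ M^-7 I^3 L^-4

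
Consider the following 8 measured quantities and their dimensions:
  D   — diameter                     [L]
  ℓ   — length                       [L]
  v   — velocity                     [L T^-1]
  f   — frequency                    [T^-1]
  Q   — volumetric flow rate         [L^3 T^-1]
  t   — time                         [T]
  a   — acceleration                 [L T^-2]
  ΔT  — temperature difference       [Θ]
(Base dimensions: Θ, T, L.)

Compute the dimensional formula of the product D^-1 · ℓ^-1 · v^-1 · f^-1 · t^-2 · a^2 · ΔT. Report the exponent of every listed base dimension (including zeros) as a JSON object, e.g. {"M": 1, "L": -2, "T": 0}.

Write exponents as rows Θ,T,L / cols D,ℓ,v,f,Q,t,a,ΔT:
  Θ: [ 0  0  0  0  0  0  0  1]
  T: [ 0  0 -1 -1 -1  1 -2  0]
  L: [ 1  1  1  0  3  0  1  0]
  [Θ]: (-1)·0+(-1)·0+(-1)·0+(-1)·0+(-2)·0+(2)·0+(1)·1 = 1
  [T]: (-1)·0+(-1)·0+(-1)·-1+(-1)·-1+(-2)·1+(2)·-2+(1)·0 = -4
  [L]: (-1)·1+(-1)·1+(-1)·1+(-1)·0+(-2)·0+(2)·1+(1)·0 = -1
⇒ Θ T^-4 L^-1

{"Θ": 1, "T": -4, "L": -1}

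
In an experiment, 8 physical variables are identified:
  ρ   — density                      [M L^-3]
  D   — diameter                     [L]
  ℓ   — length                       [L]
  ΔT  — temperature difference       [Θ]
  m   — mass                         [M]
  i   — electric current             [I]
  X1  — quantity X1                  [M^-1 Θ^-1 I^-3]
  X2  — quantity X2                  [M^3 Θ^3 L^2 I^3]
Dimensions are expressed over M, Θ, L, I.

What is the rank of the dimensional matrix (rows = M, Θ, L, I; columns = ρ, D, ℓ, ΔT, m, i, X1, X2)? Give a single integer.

4

Dimensional matrix (M×Θ×L×I by ρ×D×ℓ×ΔT×m×i×X1×X2):
  M: [ 1  0  0  0  1  0 -1  3]
  Θ: [ 0  0  0  1  0  0 -1  3]
  L: [-3  1  1  0  0  0  0  2]
  I: [ 0  0  0  0  0  1 -3  3]
Echelon form has 4 nonzero rows (pivots: ρ,D,ΔT,i)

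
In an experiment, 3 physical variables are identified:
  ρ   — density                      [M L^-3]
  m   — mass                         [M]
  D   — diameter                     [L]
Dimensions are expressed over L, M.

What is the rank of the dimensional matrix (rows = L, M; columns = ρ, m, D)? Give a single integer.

Write exponents as rows L,M / cols ρ,m,D:
  L: [-3  0  1]
  M: [ 1  1  0]
Row reduction gives pivot columns ρ,m; rank = 2

2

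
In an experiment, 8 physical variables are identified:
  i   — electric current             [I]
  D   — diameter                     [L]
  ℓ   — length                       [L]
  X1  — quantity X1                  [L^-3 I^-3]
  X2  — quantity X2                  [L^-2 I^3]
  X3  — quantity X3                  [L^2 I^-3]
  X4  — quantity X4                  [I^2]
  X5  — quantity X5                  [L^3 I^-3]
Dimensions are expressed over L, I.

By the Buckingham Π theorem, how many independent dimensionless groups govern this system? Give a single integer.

Exponent matrix [L,I] × [i,D,ℓ,X1,X2,X3,X4,X5]:
  L: [ 0  1  1 -3 -2  2  0  3]
  I: [ 1  0  0 -3  3 -3  2 -3]
RREF → pivots at {i,D} ⇒ r = 2
8 vars − rank 2 = 6 Π groups

6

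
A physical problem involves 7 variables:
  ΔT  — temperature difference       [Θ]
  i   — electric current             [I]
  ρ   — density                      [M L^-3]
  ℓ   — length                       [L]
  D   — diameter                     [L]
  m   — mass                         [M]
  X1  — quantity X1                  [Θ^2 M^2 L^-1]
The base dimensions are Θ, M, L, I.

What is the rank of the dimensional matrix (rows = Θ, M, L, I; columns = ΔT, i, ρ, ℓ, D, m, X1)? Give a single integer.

4

Dimensional matrix (Θ×M×L×I by ΔT×i×ρ×ℓ×D×m×X1):
  Θ: [ 1  0  0  0  0  0  2]
  M: [ 0  0  1  0  0  1  2]
  L: [ 0  0 -3  1  1  0 -1]
  I: [ 0  1  0  0  0  0  0]
RREF → pivots at {ΔT,i,ρ,ℓ} ⇒ r = 4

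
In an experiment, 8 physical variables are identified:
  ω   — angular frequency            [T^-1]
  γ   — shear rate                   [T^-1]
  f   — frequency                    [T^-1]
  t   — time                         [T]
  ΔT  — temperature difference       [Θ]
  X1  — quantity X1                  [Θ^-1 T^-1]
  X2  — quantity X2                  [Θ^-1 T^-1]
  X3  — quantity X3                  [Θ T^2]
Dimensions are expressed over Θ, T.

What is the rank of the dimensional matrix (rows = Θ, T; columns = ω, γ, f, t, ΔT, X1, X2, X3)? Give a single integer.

Dimensional matrix (Θ×T by ω×γ×f×t×ΔT×X1×X2×X3):
  Θ: [ 0  0  0  0  1 -1 -1  1]
  T: [-1 -1 -1  1  0 -1 -1  2]
Echelon form has 2 nonzero rows (pivots: ω,ΔT)

2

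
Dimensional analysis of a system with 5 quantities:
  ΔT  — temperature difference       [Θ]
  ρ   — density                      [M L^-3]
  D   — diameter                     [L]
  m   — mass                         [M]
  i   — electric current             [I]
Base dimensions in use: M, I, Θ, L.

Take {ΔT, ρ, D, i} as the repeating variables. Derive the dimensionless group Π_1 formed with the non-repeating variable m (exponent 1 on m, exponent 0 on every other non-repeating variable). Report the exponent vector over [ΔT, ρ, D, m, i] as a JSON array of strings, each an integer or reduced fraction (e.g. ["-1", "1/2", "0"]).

["0", "-1", "-3", "1", "0"]

Write exponents as rows M,I,Θ,L / cols ΔT,ρ,D,m,i:
  M: [ 0  1  0  1  0]
  I: [ 0  0  0  0  1]
  Θ: [ 1  0  0  0  0]
  L: [ 0 -3  1  0  0]
RREF → pivots at {ΔT,ρ,D,i} ⇒ r = 4
Pivot set = {ΔT,ρ,D,i}, free = {m}
RREF:
  r0: [   1    0    0    0    0]
  r1: [   0    1    0    1    0]
  r2: [   0    0    1    3    0]
  r3: [   0    0    0    0    1]
Fix exponent of m at 1; solve each RREF row for its pivot's exponent:
  r0: exp(ΔT) + (0)·1 = 0 ⇒ exp(ΔT) = 0
  r1: exp(ρ) + (1)·1 = 0 ⇒ exp(ρ) = -1
  r2: exp(D) + (3)·1 = 0 ⇒ exp(D) = -3
  r3: exp(i) + (0)·1 = 0 ⇒ exp(i) = 0
Π_1 = ρ^-1 · D^-3 · m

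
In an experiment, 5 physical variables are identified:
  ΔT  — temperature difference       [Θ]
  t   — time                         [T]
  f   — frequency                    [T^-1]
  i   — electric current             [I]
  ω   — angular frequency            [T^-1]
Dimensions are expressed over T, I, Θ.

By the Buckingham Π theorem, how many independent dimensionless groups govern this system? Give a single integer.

Write exponents as rows T,I,Θ / cols ΔT,t,f,i,ω:
  T: [ 0  1 -1  0 -1]
  I: [ 0  0  0  1  0]
  Θ: [ 1  0  0  0  0]
Echelon form has 3 nonzero rows (pivots: ΔT,t,i)
5 vars − rank 3 = 2 Π groups

2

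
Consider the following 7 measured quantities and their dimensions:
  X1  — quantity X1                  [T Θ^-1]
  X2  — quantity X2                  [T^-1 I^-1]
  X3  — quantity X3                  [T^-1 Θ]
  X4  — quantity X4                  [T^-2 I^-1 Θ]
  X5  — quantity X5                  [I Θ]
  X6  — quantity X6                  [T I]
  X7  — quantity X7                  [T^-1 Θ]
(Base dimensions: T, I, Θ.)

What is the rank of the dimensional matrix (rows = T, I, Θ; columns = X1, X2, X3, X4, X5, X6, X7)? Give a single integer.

2

Exponent matrix [T,I,Θ] × [X1,X2,X3,X4,X5,X6,X7]:
  T: [ 1 -1 -1 -2  0  1 -1]
  I: [ 0 -1  0 -1  1  1  0]
  Θ: [-1  0  1  1  1  0  1]
Echelon form has 2 nonzero rows (pivots: X1,X2)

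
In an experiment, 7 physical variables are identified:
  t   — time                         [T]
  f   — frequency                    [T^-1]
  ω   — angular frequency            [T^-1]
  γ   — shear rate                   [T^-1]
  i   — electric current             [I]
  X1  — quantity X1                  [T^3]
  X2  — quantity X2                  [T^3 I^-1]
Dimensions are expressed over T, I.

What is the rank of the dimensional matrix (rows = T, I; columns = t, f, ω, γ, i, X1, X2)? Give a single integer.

Write exponents as rows T,I / cols t,f,ω,γ,i,X1,X2:
  T: [ 1 -1 -1 -1  0  3  3]
  I: [ 0  0  0  0  1  0 -1]
Echelon form has 2 nonzero rows (pivots: t,i)

2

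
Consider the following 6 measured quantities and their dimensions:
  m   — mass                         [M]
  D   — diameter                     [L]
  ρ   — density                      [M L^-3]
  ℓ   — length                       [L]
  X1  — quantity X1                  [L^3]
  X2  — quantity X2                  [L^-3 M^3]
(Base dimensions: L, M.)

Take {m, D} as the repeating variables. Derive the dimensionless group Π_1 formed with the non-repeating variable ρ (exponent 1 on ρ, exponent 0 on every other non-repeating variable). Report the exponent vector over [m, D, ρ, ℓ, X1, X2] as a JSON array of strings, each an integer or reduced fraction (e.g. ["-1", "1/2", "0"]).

Write exponents as rows L,M / cols m,D,ρ,ℓ,X1,X2:
  L: [ 0  1 -3  1  3 -3]
  M: [ 1  0  1  0  0  3]
Echelon form has 2 nonzero rows (pivots: m,D)
Repeat: m,D; free: ρ,ℓ,X1,X2
RREF:
  r0: [   1    0    1    0    0    3]
  r1: [   0    1   -3    1    3   -3]
Fix exponent of ρ at 1, ℓ at 0, X1 at 0, X2 at 0; solve each RREF row for its pivot's exponent:
  r0: exp(m) + (1)·1 = 0 ⇒ exp(m) = -1
  r1: exp(D) + (-3)·1 = 0 ⇒ exp(D) = 3
Π_1 = m^-1 · D^3 · ρ

["-1", "3", "1", "0", "0", "0"]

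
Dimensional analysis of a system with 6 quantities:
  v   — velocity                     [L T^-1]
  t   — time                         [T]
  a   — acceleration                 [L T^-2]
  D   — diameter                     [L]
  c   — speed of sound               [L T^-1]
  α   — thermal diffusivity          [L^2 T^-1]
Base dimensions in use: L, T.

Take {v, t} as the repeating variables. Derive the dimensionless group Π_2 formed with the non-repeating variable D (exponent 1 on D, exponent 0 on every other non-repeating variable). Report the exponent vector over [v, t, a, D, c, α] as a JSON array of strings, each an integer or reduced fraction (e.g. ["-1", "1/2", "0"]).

["-1", "-1", "0", "1", "0", "0"]

Write exponents as rows L,T / cols v,t,a,D,c,α:
  L: [ 1  0  1  1  1  2]
  T: [-1  1 -2  0 -1 -1]
Echelon form has 2 nonzero rows (pivots: v,t)
Repeat: v,t; free: a,D,c,α
RREF:
  r0: [   1    0    1    1    1    2]
  r1: [   0    1   -1    1    0    1]
Fix exponent of D at 1, a at 0, c at 0, α at 0; solve each RREF row for its pivot's exponent:
  r0: exp(v) + (1)·1 = 0 ⇒ exp(v) = -1
  r1: exp(t) + (1)·1 = 0 ⇒ exp(t) = -1
Π_2 = v^-1 · t^-1 · D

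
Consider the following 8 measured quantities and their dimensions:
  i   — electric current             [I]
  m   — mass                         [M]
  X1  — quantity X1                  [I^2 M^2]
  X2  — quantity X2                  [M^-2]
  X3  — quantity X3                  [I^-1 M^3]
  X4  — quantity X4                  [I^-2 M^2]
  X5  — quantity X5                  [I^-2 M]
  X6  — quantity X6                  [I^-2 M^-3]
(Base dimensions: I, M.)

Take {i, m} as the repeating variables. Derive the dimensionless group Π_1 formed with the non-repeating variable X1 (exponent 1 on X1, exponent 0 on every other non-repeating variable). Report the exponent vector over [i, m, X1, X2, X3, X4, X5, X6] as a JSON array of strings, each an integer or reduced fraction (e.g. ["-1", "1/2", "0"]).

["-2", "-2", "1", "0", "0", "0", "0", "0"]

Dimensional matrix (I×M by i×m×X1×X2×X3×X4×X5×X6):
  I: [ 1  0  2  0 -1 -2 -2 -2]
  M: [ 0  1  2 -2  3  2  1 -3]
RREF → pivots at {i,m} ⇒ r = 2
Pivot set = {i,m}, free = {X1,X2,X3,X4,X5,X6}
RREF:
  r0: [   1    0    2    0   -1   -2   -2   -2]
  r1: [   0    1    2   -2    3    2    1   -3]
Fix exponent of X1 at 1, X2 at 0, X3 at 0, X4 at 0, X5 at 0, X6 at 0; solve each RREF row for its pivot's exponent:
  r0: exp(i) + (2)·1 = 0 ⇒ exp(i) = -2
  r1: exp(m) + (2)·1 = 0 ⇒ exp(m) = -2
Π_1 = i^-2 · m^-2 · X1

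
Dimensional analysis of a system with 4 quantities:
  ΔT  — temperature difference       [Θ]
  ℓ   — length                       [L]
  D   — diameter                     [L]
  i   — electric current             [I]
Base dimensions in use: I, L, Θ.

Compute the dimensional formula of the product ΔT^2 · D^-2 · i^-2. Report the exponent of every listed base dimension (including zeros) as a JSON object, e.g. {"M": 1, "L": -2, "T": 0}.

Exponent matrix [I,L,Θ] × [ΔT,ℓ,D,i]:
  I: [ 0  0  0  1]
  L: [ 0  1  1  0]
  Θ: [ 1  0  0  0]
  [I]: (2)·0+(-2)·0+(-2)·1 = -2
  [L]: (2)·0+(-2)·1+(-2)·0 = -2
  [Θ]: (2)·1+(-2)·0+(-2)·0 = 2
⇒ I^-2 L^-2 Θ^2

{"I": -2, "L": -2, "Θ": 2}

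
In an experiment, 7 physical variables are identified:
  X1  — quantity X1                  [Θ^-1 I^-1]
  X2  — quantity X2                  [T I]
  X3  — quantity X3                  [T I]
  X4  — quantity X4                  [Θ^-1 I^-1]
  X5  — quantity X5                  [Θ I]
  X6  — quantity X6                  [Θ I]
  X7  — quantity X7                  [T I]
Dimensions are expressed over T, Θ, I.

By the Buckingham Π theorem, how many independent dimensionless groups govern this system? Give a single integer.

5

Exponent matrix [T,Θ,I] × [X1,X2,X3,X4,X5,X6,X7]:
  T: [ 0  1  1  0  0  0  1]
  Θ: [-1  0  0 -1  1  1  0]
  I: [-1  1  1 -1  1  1  1]
RREF → pivots at {X1,X2} ⇒ r = 2
7 vars − rank 2 = 5 Π groups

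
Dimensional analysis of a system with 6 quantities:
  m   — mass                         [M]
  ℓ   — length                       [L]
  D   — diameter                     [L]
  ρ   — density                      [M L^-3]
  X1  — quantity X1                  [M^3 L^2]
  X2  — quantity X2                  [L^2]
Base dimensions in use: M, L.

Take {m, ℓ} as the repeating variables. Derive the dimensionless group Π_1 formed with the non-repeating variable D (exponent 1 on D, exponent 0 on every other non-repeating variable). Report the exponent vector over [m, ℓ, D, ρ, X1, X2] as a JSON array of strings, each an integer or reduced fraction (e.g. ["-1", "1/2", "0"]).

Write exponents as rows M,L / cols m,ℓ,D,ρ,X1,X2:
  M: [ 1  0  0  1  3  0]
  L: [ 0  1  1 -3  2  2]
RREF → pivots at {m,ℓ} ⇒ r = 2
Repeat: m,ℓ; free: D,ρ,X1,X2
RREF:
  r0: [   1    0    0    1    3    0]
  r1: [   0    1    1   -3    2    2]
Fix exponent of D at 1, ρ at 0, X1 at 0, X2 at 0; solve each RREF row for its pivot's exponent:
  r0: exp(m) + (0)·1 = 0 ⇒ exp(m) = 0
  r1: exp(ℓ) + (1)·1 = 0 ⇒ exp(ℓ) = -1
Π_1 = ℓ^-1 · D

["0", "-1", "1", "0", "0", "0"]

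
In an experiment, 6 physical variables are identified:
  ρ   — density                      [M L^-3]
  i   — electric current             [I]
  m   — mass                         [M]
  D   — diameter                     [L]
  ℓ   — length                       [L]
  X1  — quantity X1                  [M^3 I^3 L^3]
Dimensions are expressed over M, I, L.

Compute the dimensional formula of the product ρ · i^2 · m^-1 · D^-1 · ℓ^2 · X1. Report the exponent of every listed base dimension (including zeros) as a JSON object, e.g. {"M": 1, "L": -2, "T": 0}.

Dimensional matrix (M×I×L by ρ×i×m×D×ℓ×X1):
  M: [ 1  0  1  0  0  3]
  I: [ 0  1  0  0  0  3]
  L: [-3  0  0  1  1  3]
  [M]: (1)·1+(2)·0+(-1)·1+(-1)·0+(2)·0+(1)·3 = 3
  [I]: (1)·0+(2)·1+(-1)·0+(-1)·0+(2)·0+(1)·3 = 5
  [L]: (1)·-3+(2)·0+(-1)·0+(-1)·1+(2)·1+(1)·3 = 1
⇒ M^3 I^5 L

{"M": 3, "I": 5, "L": 1}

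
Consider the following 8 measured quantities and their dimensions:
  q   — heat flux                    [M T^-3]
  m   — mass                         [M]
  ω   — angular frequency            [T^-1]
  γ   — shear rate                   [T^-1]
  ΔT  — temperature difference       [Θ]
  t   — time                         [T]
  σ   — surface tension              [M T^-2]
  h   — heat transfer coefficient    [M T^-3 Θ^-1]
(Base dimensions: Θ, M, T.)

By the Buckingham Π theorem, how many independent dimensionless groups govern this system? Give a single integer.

Dimensional matrix (Θ×M×T by q×m×ω×γ×ΔT×t×σ×h):
  Θ: [ 0  0  0  0  1  0  0 -1]
  M: [ 1  1  0  0  0  0  1  1]
  T: [-3  0 -1 -1  0  1 -2 -3]
Row reduction gives pivot columns q,m,ΔT; rank = 3
8 vars − rank 3 = 5 Π groups

5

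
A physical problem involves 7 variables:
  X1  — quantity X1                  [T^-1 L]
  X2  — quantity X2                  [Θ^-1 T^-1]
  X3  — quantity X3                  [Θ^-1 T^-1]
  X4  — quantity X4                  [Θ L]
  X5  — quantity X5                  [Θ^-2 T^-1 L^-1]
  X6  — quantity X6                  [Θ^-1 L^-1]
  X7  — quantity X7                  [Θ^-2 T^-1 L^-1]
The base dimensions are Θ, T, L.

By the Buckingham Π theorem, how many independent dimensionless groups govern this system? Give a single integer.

5

Dimensional matrix (Θ×T×L by X1×X2×X3×X4×X5×X6×X7):
  Θ: [ 0 -1 -1  1 -2 -1 -2]
  T: [-1 -1 -1  0 -1  0 -1]
  L: [ 1  0  0  1 -1 -1 -1]
Echelon form has 2 nonzero rows (pivots: X1,X2)
7 vars − rank 2 = 5 Π groups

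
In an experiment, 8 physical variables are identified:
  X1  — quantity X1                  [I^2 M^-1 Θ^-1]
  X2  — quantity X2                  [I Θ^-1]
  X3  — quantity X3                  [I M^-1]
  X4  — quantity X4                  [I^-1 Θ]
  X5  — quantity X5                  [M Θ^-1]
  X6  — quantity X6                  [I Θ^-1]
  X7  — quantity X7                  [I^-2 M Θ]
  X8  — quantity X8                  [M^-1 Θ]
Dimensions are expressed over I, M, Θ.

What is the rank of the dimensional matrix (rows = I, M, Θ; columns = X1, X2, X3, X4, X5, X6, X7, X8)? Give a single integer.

Exponent matrix [I,M,Θ] × [X1,X2,X3,X4,X5,X6,X7,X8]:
  I: [ 2  1  1 -1  0  1 -2  0]
  M: [-1  0 -1  0  1  0  1 -1]
  Θ: [-1 -1  0  1 -1 -1  1  1]
Echelon form has 2 nonzero rows (pivots: X1,X2)

2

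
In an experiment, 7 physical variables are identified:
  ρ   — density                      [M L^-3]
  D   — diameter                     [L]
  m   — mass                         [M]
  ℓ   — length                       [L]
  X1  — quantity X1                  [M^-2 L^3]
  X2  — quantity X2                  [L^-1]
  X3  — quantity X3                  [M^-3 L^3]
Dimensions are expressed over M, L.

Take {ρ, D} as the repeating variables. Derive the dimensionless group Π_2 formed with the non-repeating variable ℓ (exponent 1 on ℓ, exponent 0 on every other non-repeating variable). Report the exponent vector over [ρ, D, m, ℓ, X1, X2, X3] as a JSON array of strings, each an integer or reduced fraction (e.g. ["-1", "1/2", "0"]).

["0", "-1", "0", "1", "0", "0", "0"]

Exponent matrix [M,L] × [ρ,D,m,ℓ,X1,X2,X3]:
  M: [ 1  0  1  0 -2  0 -3]
  L: [-3  1  0  1  3 -1  3]
RREF → pivots at {ρ,D} ⇒ r = 2
Pivot set = {ρ,D}, free = {m,ℓ,X1,X2,X3}
RREF:
  r0: [   1    0    1    0   -2    0   -3]
  r1: [   0    1    3    1   -3   -1   -6]
Fix exponent of ℓ at 1, m at 0, X1 at 0, X2 at 0, X3 at 0; solve each RREF row for its pivot's exponent:
  r0: exp(ρ) + (0)·1 = 0 ⇒ exp(ρ) = 0
  r1: exp(D) + (1)·1 = 0 ⇒ exp(D) = -1
Π_2 = D^-1 · ℓ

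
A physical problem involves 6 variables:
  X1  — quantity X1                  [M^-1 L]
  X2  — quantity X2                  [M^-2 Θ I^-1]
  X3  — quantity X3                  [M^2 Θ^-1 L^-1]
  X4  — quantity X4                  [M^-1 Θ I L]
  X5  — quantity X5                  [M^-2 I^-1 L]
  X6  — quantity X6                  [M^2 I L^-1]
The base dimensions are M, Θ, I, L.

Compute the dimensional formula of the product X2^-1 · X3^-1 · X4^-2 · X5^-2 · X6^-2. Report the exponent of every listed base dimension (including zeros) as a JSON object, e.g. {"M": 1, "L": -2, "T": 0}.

Write exponents as rows M,Θ,I,L / cols X1,X2,X3,X4,X5,X6:
  M: [-1 -2  2 -1 -2  2]
  Θ: [ 0  1 -1  1  0  0]
  I: [ 0 -1  0  1 -1  1]
  L: [ 1  0 -1  1  1 -1]
  [M]: (-1)·-2+(-1)·2+(-2)·-1+(-2)·-2+(-2)·2 = 2
  [Θ]: (-1)·1+(-1)·-1+(-2)·1+(-2)·0+(-2)·0 = -2
  [I]: (-1)·-1+(-1)·0+(-2)·1+(-2)·-1+(-2)·1 = -1
  [L]: (-1)·0+(-1)·-1+(-2)·1+(-2)·1+(-2)·-1 = -1
⇒ M^2 Θ^-2 I^-1 L^-1

{"M": 2, "Θ": -2, "I": -1, "L": -1}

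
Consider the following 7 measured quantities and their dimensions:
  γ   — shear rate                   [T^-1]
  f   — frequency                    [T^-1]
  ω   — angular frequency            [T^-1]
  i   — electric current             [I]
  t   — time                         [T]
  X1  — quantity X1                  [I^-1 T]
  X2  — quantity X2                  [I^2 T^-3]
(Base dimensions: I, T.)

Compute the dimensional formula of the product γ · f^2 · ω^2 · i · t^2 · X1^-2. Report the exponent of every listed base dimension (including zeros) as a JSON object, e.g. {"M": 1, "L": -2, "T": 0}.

{"I": 3, "T": -5}

Dimensional matrix (I×T by γ×f×ω×i×t×X1×X2):
  I: [ 0  0  0  1  0 -1  2]
  T: [-1 -1 -1  0  1  1 -3]
  [I]: (1)·0+(2)·0+(2)·0+(1)·1+(2)·0+(-2)·-1 = 3
  [T]: (1)·-1+(2)·-1+(2)·-1+(1)·0+(2)·1+(-2)·1 = -5
⇒ I^3 T^-5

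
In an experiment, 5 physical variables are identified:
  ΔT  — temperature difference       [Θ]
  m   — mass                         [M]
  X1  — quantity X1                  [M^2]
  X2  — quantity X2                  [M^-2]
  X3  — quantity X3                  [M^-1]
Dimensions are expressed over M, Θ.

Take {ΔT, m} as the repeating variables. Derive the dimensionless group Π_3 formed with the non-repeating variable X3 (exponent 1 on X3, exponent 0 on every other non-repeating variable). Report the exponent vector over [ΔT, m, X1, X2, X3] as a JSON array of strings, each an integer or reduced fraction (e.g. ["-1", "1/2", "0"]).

["0", "1", "0", "0", "1"]

Dimensional matrix (M×Θ by ΔT×m×X1×X2×X3):
  M: [ 0  1  2 -2 -1]
  Θ: [ 1  0  0  0  0]
Row reduction gives pivot columns ΔT,m; rank = 2
Pivot set = {ΔT,m}, free = {X1,X2,X3}
RREF:
  r0: [   1    0    0    0    0]
  r1: [   0    1    2   -2   -1]
Fix exponent of X3 at 1, X1 at 0, X2 at 0; solve each RREF row for its pivot's exponent:
  r0: exp(ΔT) + (0)·1 = 0 ⇒ exp(ΔT) = 0
  r1: exp(m) + (-1)·1 = 0 ⇒ exp(m) = 1
Π_3 = m · X3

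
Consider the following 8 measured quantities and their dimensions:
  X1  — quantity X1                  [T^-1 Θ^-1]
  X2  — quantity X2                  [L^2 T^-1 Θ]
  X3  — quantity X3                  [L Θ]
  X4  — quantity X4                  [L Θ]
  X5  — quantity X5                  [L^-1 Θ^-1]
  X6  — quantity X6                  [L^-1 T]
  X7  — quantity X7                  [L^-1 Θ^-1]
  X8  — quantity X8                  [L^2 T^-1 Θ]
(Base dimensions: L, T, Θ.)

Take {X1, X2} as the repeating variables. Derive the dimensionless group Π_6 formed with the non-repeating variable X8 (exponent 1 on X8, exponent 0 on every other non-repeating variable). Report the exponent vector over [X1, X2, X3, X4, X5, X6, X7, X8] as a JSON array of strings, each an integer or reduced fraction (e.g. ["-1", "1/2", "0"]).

["0", "-1", "0", "0", "0", "0", "0", "1"]

Exponent matrix [L,T,Θ] × [X1,X2,X3,X4,X5,X6,X7,X8]:
  L: [ 0  2  1  1 -1 -1 -1  2]
  T: [-1 -1  0  0  0  1  0 -1]
  Θ: [-1  1  1  1 -1  0 -1  1]
RREF → pivots at {X1,X2} ⇒ r = 2
Pivot set = {X1,X2}, free = {X3,X4,X5,X6,X7,X8}
RREF:
  r0: [   1    0 -1/2 -1/2  1/2 -1/2  1/2    0]
  r1: [   0    1  1/2  1/2 -1/2 -1/2 -1/2    1]
  r2: [   0    0    0    0    0    0    0    0]
Fix exponent of X8 at 1, X3 at 0, X4 at 0, X5 at 0, X6 at 0, X7 at 0; solve each RREF row for its pivot's exponent:
  r0: exp(X1) + (0)·1 = 0 ⇒ exp(X1) = 0
  r1: exp(X2) + (1)·1 = 0 ⇒ exp(X2) = -1
Π_6 = X2^-1 · X8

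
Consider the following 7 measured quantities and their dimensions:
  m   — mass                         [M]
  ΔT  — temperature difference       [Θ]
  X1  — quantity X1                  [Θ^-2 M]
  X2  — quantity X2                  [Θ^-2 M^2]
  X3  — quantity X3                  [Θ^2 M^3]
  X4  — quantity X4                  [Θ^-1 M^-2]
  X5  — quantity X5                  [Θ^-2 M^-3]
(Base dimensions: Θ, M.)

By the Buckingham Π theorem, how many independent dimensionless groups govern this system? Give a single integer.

5

Write exponents as rows Θ,M / cols m,ΔT,X1,X2,X3,X4,X5:
  Θ: [ 0  1 -2 -2  2 -1 -2]
  M: [ 1  0  1  2  3 -2 -3]
RREF → pivots at {m,ΔT} ⇒ r = 2
7 vars − rank 2 = 5 Π groups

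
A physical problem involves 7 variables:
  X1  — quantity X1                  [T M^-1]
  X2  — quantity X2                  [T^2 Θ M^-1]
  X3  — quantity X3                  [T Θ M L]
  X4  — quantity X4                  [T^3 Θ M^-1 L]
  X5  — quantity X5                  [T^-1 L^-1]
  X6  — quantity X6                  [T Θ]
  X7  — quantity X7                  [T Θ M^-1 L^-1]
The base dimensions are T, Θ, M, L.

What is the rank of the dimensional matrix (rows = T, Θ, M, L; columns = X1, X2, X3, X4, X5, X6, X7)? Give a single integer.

Exponent matrix [T,Θ,M,L] × [X1,X2,X3,X4,X5,X6,X7]:
  T: [ 1  2  1  3 -1  1  1]
  Θ: [ 0  1  1  1  0  1  1]
  M: [-1 -1  1 -1  0  0 -1]
  L: [ 0  0  1  1 -1  0 -1]
Row reduction gives pivot columns X1,X2,X3; rank = 3

3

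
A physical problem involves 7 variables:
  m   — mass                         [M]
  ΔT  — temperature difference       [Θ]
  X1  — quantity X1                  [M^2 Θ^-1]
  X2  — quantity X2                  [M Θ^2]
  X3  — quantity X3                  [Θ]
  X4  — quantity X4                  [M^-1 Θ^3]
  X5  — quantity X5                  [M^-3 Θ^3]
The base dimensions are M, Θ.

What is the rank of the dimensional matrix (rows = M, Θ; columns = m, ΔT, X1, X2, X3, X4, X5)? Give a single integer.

Dimensional matrix (M×Θ by m×ΔT×X1×X2×X3×X4×X5):
  M: [ 1  0  2  1  0 -1 -3]
  Θ: [ 0  1 -1  2  1  3  3]
Echelon form has 2 nonzero rows (pivots: m,ΔT)

2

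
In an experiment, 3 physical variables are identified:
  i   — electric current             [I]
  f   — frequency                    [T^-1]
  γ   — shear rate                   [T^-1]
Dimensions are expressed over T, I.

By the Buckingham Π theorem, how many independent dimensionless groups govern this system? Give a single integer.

Dimensional matrix (T×I by i×f×γ):
  T: [ 0 -1 -1]
  I: [ 1  0  0]
Echelon form has 2 nonzero rows (pivots: i,f)
3 vars − rank 2 = 1 Π group

1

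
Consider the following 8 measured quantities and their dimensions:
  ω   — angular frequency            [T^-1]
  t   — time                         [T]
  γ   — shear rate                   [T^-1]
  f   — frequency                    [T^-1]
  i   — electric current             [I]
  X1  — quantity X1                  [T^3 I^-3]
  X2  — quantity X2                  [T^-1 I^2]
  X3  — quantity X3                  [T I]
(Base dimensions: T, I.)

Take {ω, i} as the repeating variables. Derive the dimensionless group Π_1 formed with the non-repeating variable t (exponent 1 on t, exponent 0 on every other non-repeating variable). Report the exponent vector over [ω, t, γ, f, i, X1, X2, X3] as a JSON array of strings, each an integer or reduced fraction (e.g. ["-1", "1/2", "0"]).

["1", "1", "0", "0", "0", "0", "0", "0"]

Exponent matrix [T,I] × [ω,t,γ,f,i,X1,X2,X3]:
  T: [-1  1 -1 -1  0  3 -1  1]
  I: [ 0  0  0  0  1 -3  2  1]
Row reduction gives pivot columns ω,i; rank = 2
Repeat: ω,i; free: t,γ,f,X1,X2,X3
RREF:
  r0: [   1   -1    1    1    0   -3    1   -1]
  r1: [   0    0    0    0    1   -3    2    1]
Fix exponent of t at 1, γ at 0, f at 0, X1 at 0, X2 at 0, X3 at 0; solve each RREF row for its pivot's exponent:
  r0: exp(ω) + (-1)·1 = 0 ⇒ exp(ω) = 1
  r1: exp(i) + (0)·1 = 0 ⇒ exp(i) = 0
Π_1 = ω · t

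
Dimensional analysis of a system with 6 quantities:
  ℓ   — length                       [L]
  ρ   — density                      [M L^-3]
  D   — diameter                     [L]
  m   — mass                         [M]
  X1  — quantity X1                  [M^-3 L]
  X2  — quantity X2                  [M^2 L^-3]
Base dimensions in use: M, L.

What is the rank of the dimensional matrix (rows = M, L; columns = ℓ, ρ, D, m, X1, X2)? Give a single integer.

Exponent matrix [M,L] × [ℓ,ρ,D,m,X1,X2]:
  M: [ 0  1  0  1 -3  2]
  L: [ 1 -3  1  0  1 -3]
Row reduction gives pivot columns ℓ,ρ; rank = 2

2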